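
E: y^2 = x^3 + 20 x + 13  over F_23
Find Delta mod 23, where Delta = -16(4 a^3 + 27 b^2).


4 a^3 + 27 b^2 = 4*20^3 + 27*13^2 = 32000 + 4563 = 36563
Delta = -16 * (36563) = -585008
Delta mod 23 = 20

Delta = 20 (mod 23)


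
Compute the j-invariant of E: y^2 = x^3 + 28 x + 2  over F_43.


Delta = -16(4 a^3 + 27 b^2) mod 43 = 3
-1728 * (4 a)^3 = -1728 * (4*28)^3 mod 43 = 2
j = 2 * 3^(-1) mod 43 = 15

j = 15 (mod 43)


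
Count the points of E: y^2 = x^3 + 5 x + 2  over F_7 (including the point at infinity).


For each x in F_7, count y with y^2 = x^3 + 5 x + 2 mod 7:
  x = 0: RHS = 2, y in [3, 4]  -> 2 point(s)
  x = 1: RHS = 1, y in [1, 6]  -> 2 point(s)
  x = 3: RHS = 2, y in [3, 4]  -> 2 point(s)
  x = 4: RHS = 2, y in [3, 4]  -> 2 point(s)
Affine points: 8. Add the point at infinity: total = 9.

#E(F_7) = 9


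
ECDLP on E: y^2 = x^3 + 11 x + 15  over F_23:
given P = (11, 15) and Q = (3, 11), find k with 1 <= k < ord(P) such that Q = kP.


Enumerate multiples of P until we hit Q = (3, 11):
  1P = (11, 15)
  2P = (13, 3)
  3P = (12, 14)
  4P = (1, 21)
  5P = (4, 13)
  6P = (17, 3)
  7P = (22, 7)
  8P = (16, 20)
  9P = (20, 22)
  10P = (21, 13)
  11P = (3, 11)
Match found at i = 11.

k = 11


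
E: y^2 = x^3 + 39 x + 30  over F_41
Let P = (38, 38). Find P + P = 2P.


Doubling: s = (3 x1^2 + a) / (2 y1)
s = (3*38^2 + 39) / (2*38) mod 41 = 30
x3 = s^2 - 2 x1 mod 41 = 30^2 - 2*38 = 4
y3 = s (x1 - x3) - y1 mod 41 = 30 * (38 - 4) - 38 = 39

2P = (4, 39)


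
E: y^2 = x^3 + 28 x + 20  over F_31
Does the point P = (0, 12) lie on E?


Check whether y^2 = x^3 + 28 x + 20 (mod 31) for (x, y) = (0, 12).
LHS: y^2 = 12^2 mod 31 = 20
RHS: x^3 + 28 x + 20 = 0^3 + 28*0 + 20 mod 31 = 20
LHS = RHS

Yes, on the curve


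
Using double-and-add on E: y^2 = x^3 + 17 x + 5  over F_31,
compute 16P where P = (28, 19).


k = 16 = 10000_2 (binary, LSB first: 00001)
Double-and-add from P = (28, 19):
  bit 0 = 0: acc unchanged = O
  bit 1 = 0: acc unchanged = O
  bit 2 = 0: acc unchanged = O
  bit 3 = 0: acc unchanged = O
  bit 4 = 1: acc = O + (9, 9) = (9, 9)

16P = (9, 9)


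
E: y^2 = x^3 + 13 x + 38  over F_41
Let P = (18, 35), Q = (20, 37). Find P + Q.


P != Q, so use the chord formula.
s = (y2 - y1) / (x2 - x1) = (2) / (2) mod 41 = 1
x3 = s^2 - x1 - x2 mod 41 = 1^2 - 18 - 20 = 4
y3 = s (x1 - x3) - y1 mod 41 = 1 * (18 - 4) - 35 = 20

P + Q = (4, 20)


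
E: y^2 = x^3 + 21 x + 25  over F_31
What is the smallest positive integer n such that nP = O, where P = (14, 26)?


Compute successive multiples of P until we hit O:
  1P = (14, 26)
  2P = (7, 22)
  3P = (4, 24)
  4P = (18, 29)
  5P = (17, 26)
  6P = (0, 5)
  7P = (27, 1)
  8P = (28, 20)
  ... (continuing to 22P)
  22P = O

ord(P) = 22


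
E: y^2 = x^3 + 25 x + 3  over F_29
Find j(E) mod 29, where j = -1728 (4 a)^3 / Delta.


Delta = -16(4 a^3 + 27 b^2) mod 29 = 5
-1728 * (4 a)^3 = -1728 * (4*25)^3 mod 29 = 3
j = 3 * 5^(-1) mod 29 = 18

j = 18 (mod 29)


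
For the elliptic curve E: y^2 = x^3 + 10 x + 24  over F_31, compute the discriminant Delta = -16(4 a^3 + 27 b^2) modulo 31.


4 a^3 + 27 b^2 = 4*10^3 + 27*24^2 = 4000 + 15552 = 19552
Delta = -16 * (19552) = -312832
Delta mod 31 = 20

Delta = 20 (mod 31)


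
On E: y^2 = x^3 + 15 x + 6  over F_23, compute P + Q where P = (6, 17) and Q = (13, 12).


P != Q, so use the chord formula.
s = (y2 - y1) / (x2 - x1) = (18) / (7) mod 23 = 19
x3 = s^2 - x1 - x2 mod 23 = 19^2 - 6 - 13 = 20
y3 = s (x1 - x3) - y1 mod 23 = 19 * (6 - 20) - 17 = 16

P + Q = (20, 16)


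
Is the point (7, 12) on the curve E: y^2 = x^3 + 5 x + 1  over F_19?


Check whether y^2 = x^3 + 5 x + 1 (mod 19) for (x, y) = (7, 12).
LHS: y^2 = 12^2 mod 19 = 11
RHS: x^3 + 5 x + 1 = 7^3 + 5*7 + 1 mod 19 = 18
LHS != RHS

No, not on the curve


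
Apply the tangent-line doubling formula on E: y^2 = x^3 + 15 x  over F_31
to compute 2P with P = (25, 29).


Doubling: s = (3 x1^2 + a) / (2 y1)
s = (3*25^2 + 15) / (2*29) mod 31 = 8
x3 = s^2 - 2 x1 mod 31 = 8^2 - 2*25 = 14
y3 = s (x1 - x3) - y1 mod 31 = 8 * (25 - 14) - 29 = 28

2P = (14, 28)


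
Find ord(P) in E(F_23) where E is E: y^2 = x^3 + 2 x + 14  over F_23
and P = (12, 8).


Compute successive multiples of P until we hit O:
  1P = (12, 8)
  2P = (2, 16)
  3P = (17, 19)
  4P = (20, 2)
  5P = (16, 18)
  6P = (7, 16)
  7P = (13, 12)
  8P = (14, 7)
  ... (continuing to 27P)
  27P = O

ord(P) = 27


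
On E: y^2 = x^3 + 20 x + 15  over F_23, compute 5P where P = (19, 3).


k = 5 = 101_2 (binary, LSB first: 101)
Double-and-add from P = (19, 3):
  bit 0 = 1: acc = O + (19, 3) = (19, 3)
  bit 1 = 0: acc unchanged = (19, 3)
  bit 2 = 1: acc = (19, 3) + (21, 6) = (14, 16)

5P = (14, 16)


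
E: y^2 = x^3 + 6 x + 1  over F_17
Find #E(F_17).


For each x in F_17, count y with y^2 = x^3 + 6 x + 1 mod 17:
  x = 0: RHS = 1, y in [1, 16]  -> 2 point(s)
  x = 1: RHS = 8, y in [5, 12]  -> 2 point(s)
  x = 2: RHS = 4, y in [2, 15]  -> 2 point(s)
  x = 4: RHS = 4, y in [2, 15]  -> 2 point(s)
  x = 6: RHS = 15, y in [7, 10]  -> 2 point(s)
  x = 8: RHS = 0, y in [0]  -> 1 point(s)
  x = 9: RHS = 2, y in [6, 11]  -> 2 point(s)
  x = 11: RHS = 4, y in [2, 15]  -> 2 point(s)
  x = 12: RHS = 16, y in [4, 13]  -> 2 point(s)
  x = 13: RHS = 15, y in [7, 10]  -> 2 point(s)
  x = 15: RHS = 15, y in [7, 10]  -> 2 point(s)
Affine points: 21. Add the point at infinity: total = 22.

#E(F_17) = 22


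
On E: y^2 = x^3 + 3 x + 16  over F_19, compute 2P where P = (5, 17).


Doubling: s = (3 x1^2 + a) / (2 y1)
s = (3*5^2 + 3) / (2*17) mod 19 = 9
x3 = s^2 - 2 x1 mod 19 = 9^2 - 2*5 = 14
y3 = s (x1 - x3) - y1 mod 19 = 9 * (5 - 14) - 17 = 16

2P = (14, 16)


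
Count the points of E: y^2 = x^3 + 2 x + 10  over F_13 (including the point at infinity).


For each x in F_13, count y with y^2 = x^3 + 2 x + 10 mod 13:
  x = 0: RHS = 10, y in [6, 7]  -> 2 point(s)
  x = 1: RHS = 0, y in [0]  -> 1 point(s)
  x = 2: RHS = 9, y in [3, 10]  -> 2 point(s)
  x = 3: RHS = 4, y in [2, 11]  -> 2 point(s)
  x = 4: RHS = 4, y in [2, 11]  -> 2 point(s)
  x = 6: RHS = 4, y in [2, 11]  -> 2 point(s)
  x = 7: RHS = 3, y in [4, 9]  -> 2 point(s)
  x = 9: RHS = 3, y in [4, 9]  -> 2 point(s)
  x = 10: RHS = 3, y in [4, 9]  -> 2 point(s)
Affine points: 17. Add the point at infinity: total = 18.

#E(F_13) = 18


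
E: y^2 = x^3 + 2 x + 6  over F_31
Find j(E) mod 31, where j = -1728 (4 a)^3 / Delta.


Delta = -16(4 a^3 + 27 b^2) mod 31 = 25
-1728 * (4 a)^3 = -1728 * (4*2)^3 mod 31 = 4
j = 4 * 25^(-1) mod 31 = 20

j = 20 (mod 31)


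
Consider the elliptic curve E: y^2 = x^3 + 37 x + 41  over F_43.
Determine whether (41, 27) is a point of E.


Check whether y^2 = x^3 + 37 x + 41 (mod 43) for (x, y) = (41, 27).
LHS: y^2 = 27^2 mod 43 = 41
RHS: x^3 + 37 x + 41 = 41^3 + 37*41 + 41 mod 43 = 2
LHS != RHS

No, not on the curve


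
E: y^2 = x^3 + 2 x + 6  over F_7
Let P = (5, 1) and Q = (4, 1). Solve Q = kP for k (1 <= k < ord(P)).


Enumerate multiples of P until we hit Q = (4, 1):
  1P = (5, 1)
  2P = (4, 6)
  3P = (2, 5)
  4P = (1, 3)
  5P = (3, 5)
  6P = (3, 2)
  7P = (1, 4)
  8P = (2, 2)
  9P = (4, 1)
Match found at i = 9.

k = 9


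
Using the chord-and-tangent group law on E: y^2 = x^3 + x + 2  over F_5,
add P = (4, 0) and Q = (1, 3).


P != Q, so use the chord formula.
s = (y2 - y1) / (x2 - x1) = (3) / (2) mod 5 = 4
x3 = s^2 - x1 - x2 mod 5 = 4^2 - 4 - 1 = 1
y3 = s (x1 - x3) - y1 mod 5 = 4 * (4 - 1) - 0 = 2

P + Q = (1, 2)


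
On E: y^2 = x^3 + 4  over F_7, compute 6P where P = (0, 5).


k = 6 = 110_2 (binary, LSB first: 011)
Double-and-add from P = (0, 5):
  bit 0 = 0: acc unchanged = O
  bit 1 = 1: acc = O + (0, 2) = (0, 2)
  bit 2 = 1: acc = (0, 2) + (0, 5) = O

6P = O


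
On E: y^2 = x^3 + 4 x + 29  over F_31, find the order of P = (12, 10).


Compute successive multiples of P until we hit O:
  1P = (12, 10)
  2P = (16, 2)
  3P = (7, 11)
  4P = (17, 22)
  5P = (9, 22)
  6P = (26, 15)
  7P = (11, 28)
  8P = (22, 15)
  ... (continuing to 29P)
  29P = O

ord(P) = 29


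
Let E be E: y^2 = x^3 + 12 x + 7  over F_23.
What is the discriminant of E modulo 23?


4 a^3 + 27 b^2 = 4*12^3 + 27*7^2 = 6912 + 1323 = 8235
Delta = -16 * (8235) = -131760
Delta mod 23 = 7

Delta = 7 (mod 23)


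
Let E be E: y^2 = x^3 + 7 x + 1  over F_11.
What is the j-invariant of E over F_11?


Delta = -16(4 a^3 + 27 b^2) mod 11 = 1
-1728 * (4 a)^3 = -1728 * (4*7)^3 mod 11 = 4
j = 4 * 1^(-1) mod 11 = 4

j = 4 (mod 11)


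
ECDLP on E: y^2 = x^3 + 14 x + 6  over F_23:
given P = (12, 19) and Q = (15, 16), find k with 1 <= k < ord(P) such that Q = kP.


Enumerate multiples of P until we hit Q = (15, 16):
  1P = (12, 19)
  2P = (15, 16)
Match found at i = 2.

k = 2


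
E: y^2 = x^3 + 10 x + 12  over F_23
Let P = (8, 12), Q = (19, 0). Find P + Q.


P != Q, so use the chord formula.
s = (y2 - y1) / (x2 - x1) = (11) / (11) mod 23 = 1
x3 = s^2 - x1 - x2 mod 23 = 1^2 - 8 - 19 = 20
y3 = s (x1 - x3) - y1 mod 23 = 1 * (8 - 20) - 12 = 22

P + Q = (20, 22)


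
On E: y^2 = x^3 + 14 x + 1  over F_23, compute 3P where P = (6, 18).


k = 3 = 11_2 (binary, LSB first: 11)
Double-and-add from P = (6, 18):
  bit 0 = 1: acc = O + (6, 18) = (6, 18)
  bit 1 = 1: acc = (6, 18) + (20, 1) = (0, 1)

3P = (0, 1)


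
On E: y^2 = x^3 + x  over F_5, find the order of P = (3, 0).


Compute successive multiples of P until we hit O:
  1P = (3, 0)
  2P = O

ord(P) = 2


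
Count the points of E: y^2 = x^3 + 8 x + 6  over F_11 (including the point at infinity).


For each x in F_11, count y with y^2 = x^3 + 8 x + 6 mod 11:
  x = 1: RHS = 4, y in [2, 9]  -> 2 point(s)
  x = 4: RHS = 3, y in [5, 6]  -> 2 point(s)
  x = 7: RHS = 9, y in [3, 8]  -> 2 point(s)
  x = 9: RHS = 4, y in [2, 9]  -> 2 point(s)
Affine points: 8. Add the point at infinity: total = 9.

#E(F_11) = 9


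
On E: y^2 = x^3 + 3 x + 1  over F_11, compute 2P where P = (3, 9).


Doubling: s = (3 x1^2 + a) / (2 y1)
s = (3*3^2 + 3) / (2*9) mod 11 = 9
x3 = s^2 - 2 x1 mod 11 = 9^2 - 2*3 = 9
y3 = s (x1 - x3) - y1 mod 11 = 9 * (3 - 9) - 9 = 3

2P = (9, 3)


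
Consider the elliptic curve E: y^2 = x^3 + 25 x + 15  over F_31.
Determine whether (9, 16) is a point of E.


Check whether y^2 = x^3 + 25 x + 15 (mod 31) for (x, y) = (9, 16).
LHS: y^2 = 16^2 mod 31 = 8
RHS: x^3 + 25 x + 15 = 9^3 + 25*9 + 15 mod 31 = 8
LHS = RHS

Yes, on the curve


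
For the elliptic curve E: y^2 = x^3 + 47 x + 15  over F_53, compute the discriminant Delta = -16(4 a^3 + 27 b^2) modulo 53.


4 a^3 + 27 b^2 = 4*47^3 + 27*15^2 = 415292 + 6075 = 421367
Delta = -16 * (421367) = -6741872
Delta mod 53 = 46

Delta = 46 (mod 53)


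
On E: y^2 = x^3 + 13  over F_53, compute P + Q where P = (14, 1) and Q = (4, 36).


P != Q, so use the chord formula.
s = (y2 - y1) / (x2 - x1) = (35) / (43) mod 53 = 23
x3 = s^2 - x1 - x2 mod 53 = 23^2 - 14 - 4 = 34
y3 = s (x1 - x3) - y1 mod 53 = 23 * (14 - 34) - 1 = 16

P + Q = (34, 16)


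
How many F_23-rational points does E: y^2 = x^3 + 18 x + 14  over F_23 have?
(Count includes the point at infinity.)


For each x in F_23, count y with y^2 = x^3 + 18 x + 14 mod 23:
  x = 2: RHS = 12, y in [9, 14]  -> 2 point(s)
  x = 3: RHS = 3, y in [7, 16]  -> 2 point(s)
  x = 4: RHS = 12, y in [9, 14]  -> 2 point(s)
  x = 6: RHS = 16, y in [4, 19]  -> 2 point(s)
  x = 7: RHS = 0, y in [0]  -> 1 point(s)
  x = 8: RHS = 3, y in [7, 16]  -> 2 point(s)
  x = 9: RHS = 8, y in [10, 13]  -> 2 point(s)
  x = 11: RHS = 2, y in [5, 18]  -> 2 point(s)
  x = 12: RHS = 3, y in [7, 16]  -> 2 point(s)
  x = 15: RHS = 2, y in [5, 18]  -> 2 point(s)
  x = 17: RHS = 12, y in [9, 14]  -> 2 point(s)
  x = 18: RHS = 6, y in [11, 12]  -> 2 point(s)
  x = 19: RHS = 16, y in [4, 19]  -> 2 point(s)
  x = 20: RHS = 2, y in [5, 18]  -> 2 point(s)
  x = 21: RHS = 16, y in [4, 19]  -> 2 point(s)
  x = 22: RHS = 18, y in [8, 15]  -> 2 point(s)
Affine points: 31. Add the point at infinity: total = 32.

#E(F_23) = 32


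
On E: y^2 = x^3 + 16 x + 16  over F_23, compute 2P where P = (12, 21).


Doubling: s = (3 x1^2 + a) / (2 y1)
s = (3*12^2 + 16) / (2*21) mod 23 = 3
x3 = s^2 - 2 x1 mod 23 = 3^2 - 2*12 = 8
y3 = s (x1 - x3) - y1 mod 23 = 3 * (12 - 8) - 21 = 14

2P = (8, 14)


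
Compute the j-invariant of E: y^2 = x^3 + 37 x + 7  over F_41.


Delta = -16(4 a^3 + 27 b^2) mod 41 = 25
-1728 * (4 a)^3 = -1728 * (4*37)^3 mod 41 = 17
j = 17 * 25^(-1) mod 41 = 22

j = 22 (mod 41)


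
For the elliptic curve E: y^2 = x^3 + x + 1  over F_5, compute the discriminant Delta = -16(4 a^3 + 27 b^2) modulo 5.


4 a^3 + 27 b^2 = 4*1^3 + 27*1^2 = 4 + 27 = 31
Delta = -16 * (31) = -496
Delta mod 5 = 4

Delta = 4 (mod 5)


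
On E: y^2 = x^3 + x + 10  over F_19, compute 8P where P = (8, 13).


k = 8 = 1000_2 (binary, LSB first: 0001)
Double-and-add from P = (8, 13):
  bit 0 = 0: acc unchanged = O
  bit 1 = 0: acc unchanged = O
  bit 2 = 0: acc unchanged = O
  bit 3 = 1: acc = O + (5, 8) = (5, 8)

8P = (5, 8)


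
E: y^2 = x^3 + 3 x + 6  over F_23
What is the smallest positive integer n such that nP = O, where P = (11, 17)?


Compute successive multiples of P until we hit O:
  1P = (11, 17)
  2P = (17, 5)
  3P = (22, 5)
  4P = (14, 3)
  5P = (7, 18)
  6P = (18, 2)
  7P = (0, 12)
  8P = (20, 4)
  ... (continuing to 27P)
  27P = O

ord(P) = 27


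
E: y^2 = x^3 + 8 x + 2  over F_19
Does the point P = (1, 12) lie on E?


Check whether y^2 = x^3 + 8 x + 2 (mod 19) for (x, y) = (1, 12).
LHS: y^2 = 12^2 mod 19 = 11
RHS: x^3 + 8 x + 2 = 1^3 + 8*1 + 2 mod 19 = 11
LHS = RHS

Yes, on the curve


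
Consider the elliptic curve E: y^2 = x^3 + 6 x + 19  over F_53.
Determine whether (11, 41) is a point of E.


Check whether y^2 = x^3 + 6 x + 19 (mod 53) for (x, y) = (11, 41).
LHS: y^2 = 41^2 mod 53 = 38
RHS: x^3 + 6 x + 19 = 11^3 + 6*11 + 19 mod 53 = 38
LHS = RHS

Yes, on the curve


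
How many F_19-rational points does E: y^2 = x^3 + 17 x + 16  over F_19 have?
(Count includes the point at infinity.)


For each x in F_19, count y with y^2 = x^3 + 17 x + 16 mod 19:
  x = 0: RHS = 16, y in [4, 15]  -> 2 point(s)
  x = 2: RHS = 1, y in [1, 18]  -> 2 point(s)
  x = 5: RHS = 17, y in [6, 13]  -> 2 point(s)
  x = 6: RHS = 11, y in [7, 12]  -> 2 point(s)
  x = 9: RHS = 5, y in [9, 10]  -> 2 point(s)
  x = 15: RHS = 17, y in [6, 13]  -> 2 point(s)
  x = 18: RHS = 17, y in [6, 13]  -> 2 point(s)
Affine points: 14. Add the point at infinity: total = 15.

#E(F_19) = 15


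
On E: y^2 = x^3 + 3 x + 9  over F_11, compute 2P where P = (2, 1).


k = 2 = 10_2 (binary, LSB first: 01)
Double-and-add from P = (2, 1):
  bit 0 = 0: acc unchanged = O
  bit 1 = 1: acc = O + (0, 3) = (0, 3)

2P = (0, 3)


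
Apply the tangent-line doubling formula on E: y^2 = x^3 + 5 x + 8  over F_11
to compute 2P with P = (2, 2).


Doubling: s = (3 x1^2 + a) / (2 y1)
s = (3*2^2 + 5) / (2*2) mod 11 = 7
x3 = s^2 - 2 x1 mod 11 = 7^2 - 2*2 = 1
y3 = s (x1 - x3) - y1 mod 11 = 7 * (2 - 1) - 2 = 5

2P = (1, 5)


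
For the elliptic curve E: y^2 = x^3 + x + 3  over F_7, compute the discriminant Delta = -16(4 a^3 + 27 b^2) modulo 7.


4 a^3 + 27 b^2 = 4*1^3 + 27*3^2 = 4 + 243 = 247
Delta = -16 * (247) = -3952
Delta mod 7 = 3

Delta = 3 (mod 7)


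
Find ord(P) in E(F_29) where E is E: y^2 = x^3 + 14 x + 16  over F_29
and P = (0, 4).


Compute successive multiples of P until we hit O:
  1P = (0, 4)
  2P = (23, 21)
  3P = (10, 5)
  4P = (28, 28)
  5P = (26, 11)
  6P = (2, 20)
  7P = (4, 22)
  8P = (9, 28)
  ... (continuing to 33P)
  33P = O

ord(P) = 33


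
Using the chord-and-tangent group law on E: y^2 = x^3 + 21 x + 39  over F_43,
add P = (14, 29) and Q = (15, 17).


P != Q, so use the chord formula.
s = (y2 - y1) / (x2 - x1) = (31) / (1) mod 43 = 31
x3 = s^2 - x1 - x2 mod 43 = 31^2 - 14 - 15 = 29
y3 = s (x1 - x3) - y1 mod 43 = 31 * (14 - 29) - 29 = 22

P + Q = (29, 22)


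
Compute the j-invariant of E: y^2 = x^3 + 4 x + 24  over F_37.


Delta = -16(4 a^3 + 27 b^2) mod 37 = 4
-1728 * (4 a)^3 = -1728 * (4*4)^3 mod 37 = 27
j = 27 * 4^(-1) mod 37 = 16

j = 16 (mod 37)


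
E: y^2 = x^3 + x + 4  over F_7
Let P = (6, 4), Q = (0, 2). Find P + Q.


P != Q, so use the chord formula.
s = (y2 - y1) / (x2 - x1) = (5) / (1) mod 7 = 5
x3 = s^2 - x1 - x2 mod 7 = 5^2 - 6 - 0 = 5
y3 = s (x1 - x3) - y1 mod 7 = 5 * (6 - 5) - 4 = 1

P + Q = (5, 1)


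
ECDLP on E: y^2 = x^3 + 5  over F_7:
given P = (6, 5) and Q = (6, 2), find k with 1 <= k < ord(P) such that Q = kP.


Enumerate multiples of P until we hit Q = (6, 2):
  1P = (6, 5)
  2P = (3, 5)
  3P = (5, 2)
  4P = (5, 5)
  5P = (3, 2)
  6P = (6, 2)
Match found at i = 6.

k = 6


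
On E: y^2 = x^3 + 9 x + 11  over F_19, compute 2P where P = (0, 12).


Doubling: s = (3 x1^2 + a) / (2 y1)
s = (3*0^2 + 9) / (2*12) mod 19 = 17
x3 = s^2 - 2 x1 mod 19 = 17^2 - 2*0 = 4
y3 = s (x1 - x3) - y1 mod 19 = 17 * (0 - 4) - 12 = 15

2P = (4, 15)


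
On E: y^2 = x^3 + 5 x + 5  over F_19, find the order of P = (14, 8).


Compute successive multiples of P until we hit O:
  1P = (14, 8)
  2P = (16, 1)
  3P = (6, 2)
  4P = (15, 15)
  5P = (1, 7)
  6P = (13, 14)
  7P = (9, 0)
  8P = (13, 5)
  ... (continuing to 14P)
  14P = O

ord(P) = 14


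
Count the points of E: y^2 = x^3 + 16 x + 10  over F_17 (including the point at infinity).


For each x in F_17, count y with y^2 = x^3 + 16 x + 10 mod 17:
  x = 2: RHS = 16, y in [4, 13]  -> 2 point(s)
  x = 3: RHS = 0, y in [0]  -> 1 point(s)
  x = 4: RHS = 2, y in [6, 11]  -> 2 point(s)
  x = 6: RHS = 16, y in [4, 13]  -> 2 point(s)
  x = 8: RHS = 4, y in [2, 15]  -> 2 point(s)
  x = 9: RHS = 16, y in [4, 13]  -> 2 point(s)
  x = 11: RHS = 4, y in [2, 15]  -> 2 point(s)
  x = 12: RHS = 9, y in [3, 14]  -> 2 point(s)
  x = 13: RHS = 1, y in [1, 16]  -> 2 point(s)
  x = 15: RHS = 4, y in [2, 15]  -> 2 point(s)
Affine points: 19. Add the point at infinity: total = 20.

#E(F_17) = 20


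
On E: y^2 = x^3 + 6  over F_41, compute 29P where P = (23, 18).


k = 29 = 11101_2 (binary, LSB first: 10111)
Double-and-add from P = (23, 18):
  bit 0 = 1: acc = O + (23, 18) = (23, 18)
  bit 1 = 0: acc unchanged = (23, 18)
  bit 2 = 1: acc = (23, 18) + (38, 15) = (3, 19)
  bit 3 = 1: acc = (3, 19) + (31, 20) = (40, 28)
  bit 4 = 1: acc = (40, 28) + (25, 25) = (40, 13)

29P = (40, 13)


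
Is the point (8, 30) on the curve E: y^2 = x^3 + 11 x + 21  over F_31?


Check whether y^2 = x^3 + 11 x + 21 (mod 31) for (x, y) = (8, 30).
LHS: y^2 = 30^2 mod 31 = 1
RHS: x^3 + 11 x + 21 = 8^3 + 11*8 + 21 mod 31 = 1
LHS = RHS

Yes, on the curve


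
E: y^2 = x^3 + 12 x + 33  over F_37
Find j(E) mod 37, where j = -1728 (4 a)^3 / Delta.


Delta = -16(4 a^3 + 27 b^2) mod 37 = 8
-1728 * (4 a)^3 = -1728 * (4*12)^3 mod 37 = 26
j = 26 * 8^(-1) mod 37 = 31

j = 31 (mod 37)


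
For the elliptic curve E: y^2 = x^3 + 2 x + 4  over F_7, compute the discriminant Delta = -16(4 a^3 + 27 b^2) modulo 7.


4 a^3 + 27 b^2 = 4*2^3 + 27*4^2 = 32 + 432 = 464
Delta = -16 * (464) = -7424
Delta mod 7 = 3

Delta = 3 (mod 7)


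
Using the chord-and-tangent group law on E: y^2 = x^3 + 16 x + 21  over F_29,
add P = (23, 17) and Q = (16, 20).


P != Q, so use the chord formula.
s = (y2 - y1) / (x2 - x1) = (3) / (22) mod 29 = 12
x3 = s^2 - x1 - x2 mod 29 = 12^2 - 23 - 16 = 18
y3 = s (x1 - x3) - y1 mod 29 = 12 * (23 - 18) - 17 = 14

P + Q = (18, 14)


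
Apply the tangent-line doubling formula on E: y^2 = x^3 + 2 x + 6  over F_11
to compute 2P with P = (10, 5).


Doubling: s = (3 x1^2 + a) / (2 y1)
s = (3*10^2 + 2) / (2*5) mod 11 = 6
x3 = s^2 - 2 x1 mod 11 = 6^2 - 2*10 = 5
y3 = s (x1 - x3) - y1 mod 11 = 6 * (10 - 5) - 5 = 3

2P = (5, 3)


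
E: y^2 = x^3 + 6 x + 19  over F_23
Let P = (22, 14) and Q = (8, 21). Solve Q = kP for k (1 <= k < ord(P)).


Enumerate multiples of P until we hit Q = (8, 21):
  1P = (22, 14)
  2P = (8, 2)
  3P = (5, 17)
  4P = (2, 19)
  5P = (12, 18)
  6P = (14, 15)
  7P = (19, 0)
  8P = (14, 8)
  9P = (12, 5)
  10P = (2, 4)
  11P = (5, 6)
  12P = (8, 21)
Match found at i = 12.

k = 12


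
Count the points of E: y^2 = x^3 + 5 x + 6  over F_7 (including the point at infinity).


For each x in F_7, count y with y^2 = x^3 + 5 x + 6 mod 7:
  x = 5: RHS = 2, y in [3, 4]  -> 2 point(s)
  x = 6: RHS = 0, y in [0]  -> 1 point(s)
Affine points: 3. Add the point at infinity: total = 4.

#E(F_7) = 4


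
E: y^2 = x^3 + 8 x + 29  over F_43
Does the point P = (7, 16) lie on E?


Check whether y^2 = x^3 + 8 x + 29 (mod 43) for (x, y) = (7, 16).
LHS: y^2 = 16^2 mod 43 = 41
RHS: x^3 + 8 x + 29 = 7^3 + 8*7 + 29 mod 43 = 41
LHS = RHS

Yes, on the curve


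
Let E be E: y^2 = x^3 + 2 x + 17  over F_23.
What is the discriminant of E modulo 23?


4 a^3 + 27 b^2 = 4*2^3 + 27*17^2 = 32 + 7803 = 7835
Delta = -16 * (7835) = -125360
Delta mod 23 = 13

Delta = 13 (mod 23)


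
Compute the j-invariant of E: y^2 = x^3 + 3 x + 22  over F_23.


Delta = -16(4 a^3 + 27 b^2) mod 23 = 2
-1728 * (4 a)^3 = -1728 * (4*3)^3 mod 23 = 14
j = 14 * 2^(-1) mod 23 = 7

j = 7 (mod 23)


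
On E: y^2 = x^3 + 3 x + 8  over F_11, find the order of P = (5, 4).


Compute successive multiples of P until we hit O:
  1P = (5, 4)
  2P = (6, 0)
  3P = (5, 7)
  4P = O

ord(P) = 4


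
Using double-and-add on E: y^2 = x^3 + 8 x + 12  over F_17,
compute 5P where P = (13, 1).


k = 5 = 101_2 (binary, LSB first: 101)
Double-and-add from P = (13, 1):
  bit 0 = 1: acc = O + (13, 1) = (13, 1)
  bit 1 = 0: acc unchanged = (13, 1)
  bit 2 = 1: acc = (13, 1) + (10, 2) = (13, 16)

5P = (13, 16)


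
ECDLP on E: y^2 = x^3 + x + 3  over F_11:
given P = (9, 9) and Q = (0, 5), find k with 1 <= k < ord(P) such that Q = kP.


Enumerate multiples of P until we hit Q = (0, 5):
  1P = (9, 9)
  2P = (7, 1)
  3P = (0, 5)
Match found at i = 3.

k = 3


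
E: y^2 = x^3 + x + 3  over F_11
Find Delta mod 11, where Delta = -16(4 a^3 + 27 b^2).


4 a^3 + 27 b^2 = 4*1^3 + 27*3^2 = 4 + 243 = 247
Delta = -16 * (247) = -3952
Delta mod 11 = 8

Delta = 8 (mod 11)


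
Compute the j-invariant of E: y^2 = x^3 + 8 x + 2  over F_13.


Delta = -16(4 a^3 + 27 b^2) mod 13 = 6
-1728 * (4 a)^3 = -1728 * (4*8)^3 mod 13 = 8
j = 8 * 6^(-1) mod 13 = 10

j = 10 (mod 13)


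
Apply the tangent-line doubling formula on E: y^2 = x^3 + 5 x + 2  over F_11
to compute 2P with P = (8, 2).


Doubling: s = (3 x1^2 + a) / (2 y1)
s = (3*8^2 + 5) / (2*2) mod 11 = 8
x3 = s^2 - 2 x1 mod 11 = 8^2 - 2*8 = 4
y3 = s (x1 - x3) - y1 mod 11 = 8 * (8 - 4) - 2 = 8

2P = (4, 8)


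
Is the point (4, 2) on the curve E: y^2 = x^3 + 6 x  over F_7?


Check whether y^2 = x^3 + 6 x + 0 (mod 7) for (x, y) = (4, 2).
LHS: y^2 = 2^2 mod 7 = 4
RHS: x^3 + 6 x + 0 = 4^3 + 6*4 + 0 mod 7 = 4
LHS = RHS

Yes, on the curve


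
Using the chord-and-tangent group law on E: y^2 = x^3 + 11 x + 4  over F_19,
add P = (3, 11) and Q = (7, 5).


P != Q, so use the chord formula.
s = (y2 - y1) / (x2 - x1) = (13) / (4) mod 19 = 8
x3 = s^2 - x1 - x2 mod 19 = 8^2 - 3 - 7 = 16
y3 = s (x1 - x3) - y1 mod 19 = 8 * (3 - 16) - 11 = 18

P + Q = (16, 18)


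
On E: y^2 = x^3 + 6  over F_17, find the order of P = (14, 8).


Compute successive multiples of P until we hit O:
  1P = (14, 8)
  2P = (4, 11)
  3P = (3, 4)
  4P = (8, 5)
  5P = (8, 12)
  6P = (3, 13)
  7P = (4, 6)
  8P = (14, 9)
  ... (continuing to 9P)
  9P = O

ord(P) = 9


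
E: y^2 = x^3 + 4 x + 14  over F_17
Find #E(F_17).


For each x in F_17, count y with y^2 = x^3 + 4 x + 14 mod 17:
  x = 1: RHS = 2, y in [6, 11]  -> 2 point(s)
  x = 2: RHS = 13, y in [8, 9]  -> 2 point(s)
  x = 3: RHS = 2, y in [6, 11]  -> 2 point(s)
  x = 4: RHS = 9, y in [3, 14]  -> 2 point(s)
  x = 6: RHS = 16, y in [4, 13]  -> 2 point(s)
  x = 10: RHS = 0, y in [0]  -> 1 point(s)
  x = 13: RHS = 2, y in [6, 11]  -> 2 point(s)
  x = 14: RHS = 9, y in [3, 14]  -> 2 point(s)
  x = 15: RHS = 15, y in [7, 10]  -> 2 point(s)
  x = 16: RHS = 9, y in [3, 14]  -> 2 point(s)
Affine points: 19. Add the point at infinity: total = 20.

#E(F_17) = 20


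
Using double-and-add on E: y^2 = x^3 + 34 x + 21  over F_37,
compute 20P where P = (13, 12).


k = 20 = 10100_2 (binary, LSB first: 00101)
Double-and-add from P = (13, 12):
  bit 0 = 0: acc unchanged = O
  bit 1 = 0: acc unchanged = O
  bit 2 = 1: acc = O + (0, 13) = (0, 13)
  bit 3 = 0: acc unchanged = (0, 13)
  bit 4 = 1: acc = (0, 13) + (24, 3) = (16, 6)

20P = (16, 6)


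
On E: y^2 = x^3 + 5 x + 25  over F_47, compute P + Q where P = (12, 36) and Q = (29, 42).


P != Q, so use the chord formula.
s = (y2 - y1) / (x2 - x1) = (6) / (17) mod 47 = 28
x3 = s^2 - x1 - x2 mod 47 = 28^2 - 12 - 29 = 38
y3 = s (x1 - x3) - y1 mod 47 = 28 * (12 - 38) - 36 = 35

P + Q = (38, 35)


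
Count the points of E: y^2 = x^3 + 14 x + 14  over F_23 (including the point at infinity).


For each x in F_23, count y with y^2 = x^3 + 14 x + 14 mod 23:
  x = 1: RHS = 6, y in [11, 12]  -> 2 point(s)
  x = 2: RHS = 4, y in [2, 21]  -> 2 point(s)
  x = 5: RHS = 2, y in [5, 18]  -> 2 point(s)
  x = 7: RHS = 18, y in [8, 15]  -> 2 point(s)
  x = 9: RHS = 18, y in [8, 15]  -> 2 point(s)
  x = 10: RHS = 4, y in [2, 21]  -> 2 point(s)
  x = 11: RHS = 4, y in [2, 21]  -> 2 point(s)
  x = 12: RHS = 1, y in [1, 22]  -> 2 point(s)
  x = 13: RHS = 1, y in [1, 22]  -> 2 point(s)
  x = 17: RHS = 13, y in [6, 17]  -> 2 point(s)
  x = 18: RHS = 3, y in [7, 16]  -> 2 point(s)
  x = 19: RHS = 9, y in [3, 20]  -> 2 point(s)
  x = 21: RHS = 1, y in [1, 22]  -> 2 point(s)
Affine points: 26. Add the point at infinity: total = 27.

#E(F_23) = 27


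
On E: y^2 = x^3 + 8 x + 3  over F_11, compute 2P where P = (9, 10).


Doubling: s = (3 x1^2 + a) / (2 y1)
s = (3*9^2 + 8) / (2*10) mod 11 = 1
x3 = s^2 - 2 x1 mod 11 = 1^2 - 2*9 = 5
y3 = s (x1 - x3) - y1 mod 11 = 1 * (9 - 5) - 10 = 5

2P = (5, 5)


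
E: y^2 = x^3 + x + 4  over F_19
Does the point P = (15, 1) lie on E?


Check whether y^2 = x^3 + 1 x + 4 (mod 19) for (x, y) = (15, 1).
LHS: y^2 = 1^2 mod 19 = 1
RHS: x^3 + 1 x + 4 = 15^3 + 1*15 + 4 mod 19 = 12
LHS != RHS

No, not on the curve


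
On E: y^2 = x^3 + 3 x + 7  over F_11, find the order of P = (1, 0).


Compute successive multiples of P until we hit O:
  1P = (1, 0)
  2P = O

ord(P) = 2


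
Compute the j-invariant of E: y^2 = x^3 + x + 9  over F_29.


Delta = -16(4 a^3 + 27 b^2) mod 29 = 5
-1728 * (4 a)^3 = -1728 * (4*1)^3 mod 29 = 14
j = 14 * 5^(-1) mod 29 = 26

j = 26 (mod 29)


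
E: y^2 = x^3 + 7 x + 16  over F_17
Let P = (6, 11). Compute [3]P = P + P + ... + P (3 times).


k = 3 = 11_2 (binary, LSB first: 11)
Double-and-add from P = (6, 11):
  bit 0 = 1: acc = O + (6, 11) = (6, 11)
  bit 1 = 1: acc = (6, 11) + (7, 0) = (6, 6)

3P = (6, 6)


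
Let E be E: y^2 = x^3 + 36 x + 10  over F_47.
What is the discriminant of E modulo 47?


4 a^3 + 27 b^2 = 4*36^3 + 27*10^2 = 186624 + 2700 = 189324
Delta = -16 * (189324) = -3029184
Delta mod 47 = 13

Delta = 13 (mod 47)


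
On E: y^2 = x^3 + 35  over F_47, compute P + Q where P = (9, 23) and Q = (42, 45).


P != Q, so use the chord formula.
s = (y2 - y1) / (x2 - x1) = (22) / (33) mod 47 = 32
x3 = s^2 - x1 - x2 mod 47 = 32^2 - 9 - 42 = 33
y3 = s (x1 - x3) - y1 mod 47 = 32 * (9 - 33) - 23 = 8

P + Q = (33, 8)


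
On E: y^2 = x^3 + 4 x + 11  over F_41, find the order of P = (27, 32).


Compute successive multiples of P until we hit O:
  1P = (27, 32)
  2P = (29, 11)
  3P = (3, 3)
  4P = (1, 37)
  5P = (4, 3)
  6P = (15, 17)
  7P = (39, 35)
  8P = (34, 38)
  ... (continuing to 44P)
  44P = O

ord(P) = 44


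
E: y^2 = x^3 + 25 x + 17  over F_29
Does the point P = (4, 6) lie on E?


Check whether y^2 = x^3 + 25 x + 17 (mod 29) for (x, y) = (4, 6).
LHS: y^2 = 6^2 mod 29 = 7
RHS: x^3 + 25 x + 17 = 4^3 + 25*4 + 17 mod 29 = 7
LHS = RHS

Yes, on the curve


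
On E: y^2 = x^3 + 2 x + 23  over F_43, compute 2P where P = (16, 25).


Doubling: s = (3 x1^2 + a) / (2 y1)
s = (3*16^2 + 2) / (2*25) mod 43 = 24
x3 = s^2 - 2 x1 mod 43 = 24^2 - 2*16 = 28
y3 = s (x1 - x3) - y1 mod 43 = 24 * (16 - 28) - 25 = 31

2P = (28, 31)


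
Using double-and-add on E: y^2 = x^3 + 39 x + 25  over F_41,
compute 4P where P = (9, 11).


k = 4 = 100_2 (binary, LSB first: 001)
Double-and-add from P = (9, 11):
  bit 0 = 0: acc unchanged = O
  bit 1 = 0: acc unchanged = O
  bit 2 = 1: acc = O + (9, 30) = (9, 30)

4P = (9, 30)


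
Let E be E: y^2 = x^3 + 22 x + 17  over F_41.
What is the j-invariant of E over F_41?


Delta = -16(4 a^3 + 27 b^2) mod 41 = 27
-1728 * (4 a)^3 = -1728 * (4*22)^3 mod 41 = 16
j = 16 * 27^(-1) mod 41 = 34

j = 34 (mod 41)


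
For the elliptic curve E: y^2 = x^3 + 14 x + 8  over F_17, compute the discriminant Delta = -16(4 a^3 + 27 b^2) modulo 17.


4 a^3 + 27 b^2 = 4*14^3 + 27*8^2 = 10976 + 1728 = 12704
Delta = -16 * (12704) = -203264
Delta mod 17 = 5

Delta = 5 (mod 17)


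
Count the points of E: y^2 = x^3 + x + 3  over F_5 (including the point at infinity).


For each x in F_5, count y with y^2 = x^3 + 1 x + 3 mod 5:
  x = 1: RHS = 0, y in [0]  -> 1 point(s)
  x = 4: RHS = 1, y in [1, 4]  -> 2 point(s)
Affine points: 3. Add the point at infinity: total = 4.

#E(F_5) = 4


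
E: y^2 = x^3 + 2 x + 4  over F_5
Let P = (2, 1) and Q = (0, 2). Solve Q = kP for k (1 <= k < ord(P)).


Enumerate multiples of P until we hit Q = (0, 2):
  1P = (2, 1)
  2P = (0, 3)
  3P = (4, 1)
  4P = (4, 4)
  5P = (0, 2)
Match found at i = 5.

k = 5


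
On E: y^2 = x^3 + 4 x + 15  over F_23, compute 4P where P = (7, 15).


k = 4 = 100_2 (binary, LSB first: 001)
Double-and-add from P = (7, 15):
  bit 0 = 0: acc unchanged = O
  bit 1 = 0: acc unchanged = O
  bit 2 = 1: acc = O + (18, 10) = (18, 10)

4P = (18, 10)


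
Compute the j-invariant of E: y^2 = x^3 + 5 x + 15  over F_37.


Delta = -16(4 a^3 + 27 b^2) mod 37 = 28
-1728 * (4 a)^3 = -1728 * (4*5)^3 mod 37 = 14
j = 14 * 28^(-1) mod 37 = 19

j = 19 (mod 37)


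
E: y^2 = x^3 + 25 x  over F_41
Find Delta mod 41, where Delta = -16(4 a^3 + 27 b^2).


4 a^3 + 27 b^2 = 4*25^3 + 27*0^2 = 62500 + 0 = 62500
Delta = -16 * (62500) = -1000000
Delta mod 41 = 31

Delta = 31 (mod 41)


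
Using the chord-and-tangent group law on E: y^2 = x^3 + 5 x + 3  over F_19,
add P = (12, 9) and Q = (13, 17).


P != Q, so use the chord formula.
s = (y2 - y1) / (x2 - x1) = (8) / (1) mod 19 = 8
x3 = s^2 - x1 - x2 mod 19 = 8^2 - 12 - 13 = 1
y3 = s (x1 - x3) - y1 mod 19 = 8 * (12 - 1) - 9 = 3

P + Q = (1, 3)


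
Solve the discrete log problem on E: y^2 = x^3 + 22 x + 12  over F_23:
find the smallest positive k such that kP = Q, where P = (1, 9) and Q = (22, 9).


Enumerate multiples of P until we hit Q = (22, 9):
  1P = (1, 9)
  2P = (0, 9)
  3P = (22, 14)
  4P = (12, 7)
  5P = (3, 6)
  6P = (4, 7)
  7P = (21, 12)
  8P = (2, 15)
  9P = (10, 6)
  10P = (7, 16)
  11P = (17, 3)
  12P = (17, 20)
  13P = (7, 7)
  14P = (10, 17)
  15P = (2, 8)
  16P = (21, 11)
  17P = (4, 16)
  18P = (3, 17)
  19P = (12, 16)
  20P = (22, 9)
Match found at i = 20.

k = 20


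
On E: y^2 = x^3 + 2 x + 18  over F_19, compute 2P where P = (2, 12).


Doubling: s = (3 x1^2 + a) / (2 y1)
s = (3*2^2 + 2) / (2*12) mod 19 = 18
x3 = s^2 - 2 x1 mod 19 = 18^2 - 2*2 = 16
y3 = s (x1 - x3) - y1 mod 19 = 18 * (2 - 16) - 12 = 2

2P = (16, 2)


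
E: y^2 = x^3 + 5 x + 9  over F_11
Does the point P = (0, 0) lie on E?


Check whether y^2 = x^3 + 5 x + 9 (mod 11) for (x, y) = (0, 0).
LHS: y^2 = 0^2 mod 11 = 0
RHS: x^3 + 5 x + 9 = 0^3 + 5*0 + 9 mod 11 = 9
LHS != RHS

No, not on the curve


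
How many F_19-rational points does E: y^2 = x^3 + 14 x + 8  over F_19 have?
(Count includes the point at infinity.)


For each x in F_19, count y with y^2 = x^3 + 14 x + 8 mod 19:
  x = 1: RHS = 4, y in [2, 17]  -> 2 point(s)
  x = 2: RHS = 6, y in [5, 14]  -> 2 point(s)
  x = 3: RHS = 1, y in [1, 18]  -> 2 point(s)
  x = 6: RHS = 4, y in [2, 17]  -> 2 point(s)
  x = 8: RHS = 5, y in [9, 10]  -> 2 point(s)
  x = 11: RHS = 11, y in [7, 12]  -> 2 point(s)
  x = 12: RHS = 4, y in [2, 17]  -> 2 point(s)
Affine points: 14. Add the point at infinity: total = 15.

#E(F_19) = 15


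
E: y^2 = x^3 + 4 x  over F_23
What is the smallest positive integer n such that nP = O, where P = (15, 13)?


Compute successive multiples of P until we hit O:
  1P = (15, 13)
  2P = (9, 11)
  3P = (17, 17)
  4P = (18, 4)
  5P = (22, 8)
  6P = (2, 4)
  7P = (19, 9)
  8P = (13, 8)
  ... (continuing to 24P)
  24P = O

ord(P) = 24


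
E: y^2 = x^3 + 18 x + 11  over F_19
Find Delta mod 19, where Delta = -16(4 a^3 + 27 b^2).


4 a^3 + 27 b^2 = 4*18^3 + 27*11^2 = 23328 + 3267 = 26595
Delta = -16 * (26595) = -425520
Delta mod 19 = 4

Delta = 4 (mod 19)


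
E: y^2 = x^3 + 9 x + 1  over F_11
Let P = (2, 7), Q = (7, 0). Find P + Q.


P != Q, so use the chord formula.
s = (y2 - y1) / (x2 - x1) = (4) / (5) mod 11 = 3
x3 = s^2 - x1 - x2 mod 11 = 3^2 - 2 - 7 = 0
y3 = s (x1 - x3) - y1 mod 11 = 3 * (2 - 0) - 7 = 10

P + Q = (0, 10)


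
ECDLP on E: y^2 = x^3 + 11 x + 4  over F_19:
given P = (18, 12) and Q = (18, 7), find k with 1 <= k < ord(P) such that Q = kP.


Enumerate multiples of P until we hit Q = (18, 7):
  1P = (18, 12)
  2P = (3, 11)
  3P = (4, 13)
  4P = (13, 8)
  5P = (16, 1)
  6P = (1, 15)
  7P = (7, 14)
  8P = (0, 2)
  9P = (6, 1)
  10P = (6, 18)
  11P = (0, 17)
  12P = (7, 5)
  13P = (1, 4)
  14P = (16, 18)
  15P = (13, 11)
  16P = (4, 6)
  17P = (3, 8)
  18P = (18, 7)
Match found at i = 18.

k = 18


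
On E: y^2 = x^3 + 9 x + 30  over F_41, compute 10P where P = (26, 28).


k = 10 = 1010_2 (binary, LSB first: 0101)
Double-and-add from P = (26, 28):
  bit 0 = 0: acc unchanged = O
  bit 1 = 1: acc = O + (20, 16) = (20, 16)
  bit 2 = 0: acc unchanged = (20, 16)
  bit 3 = 1: acc = (20, 16) + (40, 15) = (26, 13)

10P = (26, 13)


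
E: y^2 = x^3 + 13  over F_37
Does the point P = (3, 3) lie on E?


Check whether y^2 = x^3 + 0 x + 13 (mod 37) for (x, y) = (3, 3).
LHS: y^2 = 3^2 mod 37 = 9
RHS: x^3 + 0 x + 13 = 3^3 + 0*3 + 13 mod 37 = 3
LHS != RHS

No, not on the curve


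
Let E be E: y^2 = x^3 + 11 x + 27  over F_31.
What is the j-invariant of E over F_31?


Delta = -16(4 a^3 + 27 b^2) mod 31 = 5
-1728 * (4 a)^3 = -1728 * (4*11)^3 mod 31 = 30
j = 30 * 5^(-1) mod 31 = 6

j = 6 (mod 31)


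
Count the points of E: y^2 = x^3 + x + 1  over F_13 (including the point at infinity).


For each x in F_13, count y with y^2 = x^3 + 1 x + 1 mod 13:
  x = 0: RHS = 1, y in [1, 12]  -> 2 point(s)
  x = 1: RHS = 3, y in [4, 9]  -> 2 point(s)
  x = 4: RHS = 4, y in [2, 11]  -> 2 point(s)
  x = 5: RHS = 1, y in [1, 12]  -> 2 point(s)
  x = 7: RHS = 0, y in [0]  -> 1 point(s)
  x = 8: RHS = 1, y in [1, 12]  -> 2 point(s)
  x = 10: RHS = 10, y in [6, 7]  -> 2 point(s)
  x = 11: RHS = 4, y in [2, 11]  -> 2 point(s)
  x = 12: RHS = 12, y in [5, 8]  -> 2 point(s)
Affine points: 17. Add the point at infinity: total = 18.

#E(F_13) = 18


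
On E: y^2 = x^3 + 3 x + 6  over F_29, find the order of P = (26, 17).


Compute successive multiples of P until we hit O:
  1P = (26, 17)
  2P = (13, 3)
  3P = (3, 10)
  4P = (7, 14)
  5P = (19, 7)
  6P = (18, 11)
  7P = (20, 2)
  8P = (11, 6)
  ... (continuing to 33P)
  33P = O

ord(P) = 33


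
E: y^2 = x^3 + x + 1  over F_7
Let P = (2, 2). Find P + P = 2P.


Doubling: s = (3 x1^2 + a) / (2 y1)
s = (3*2^2 + 1) / (2*2) mod 7 = 5
x3 = s^2 - 2 x1 mod 7 = 5^2 - 2*2 = 0
y3 = s (x1 - x3) - y1 mod 7 = 5 * (2 - 0) - 2 = 1

2P = (0, 1)


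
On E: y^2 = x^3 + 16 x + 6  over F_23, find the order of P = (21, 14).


Compute successive multiples of P until we hit O:
  1P = (21, 14)
  2P = (5, 2)
  3P = (22, 14)
  4P = (3, 9)
  5P = (0, 11)
  6P = (10, 4)
  7P = (1, 0)
  8P = (10, 19)
  ... (continuing to 14P)
  14P = O

ord(P) = 14


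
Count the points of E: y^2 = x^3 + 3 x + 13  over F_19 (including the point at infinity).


For each x in F_19, count y with y^2 = x^3 + 3 x + 13 mod 19:
  x = 1: RHS = 17, y in [6, 13]  -> 2 point(s)
  x = 3: RHS = 11, y in [7, 12]  -> 2 point(s)
  x = 5: RHS = 1, y in [1, 18]  -> 2 point(s)
  x = 6: RHS = 0, y in [0]  -> 1 point(s)
  x = 7: RHS = 16, y in [4, 15]  -> 2 point(s)
  x = 8: RHS = 17, y in [6, 13]  -> 2 point(s)
  x = 9: RHS = 9, y in [3, 16]  -> 2 point(s)
  x = 10: RHS = 17, y in [6, 13]  -> 2 point(s)
  x = 11: RHS = 9, y in [3, 16]  -> 2 point(s)
  x = 13: RHS = 7, y in [8, 11]  -> 2 point(s)
  x = 14: RHS = 6, y in [5, 14]  -> 2 point(s)
  x = 18: RHS = 9, y in [3, 16]  -> 2 point(s)
Affine points: 23. Add the point at infinity: total = 24.

#E(F_19) = 24


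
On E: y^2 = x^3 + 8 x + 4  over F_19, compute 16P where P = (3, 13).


k = 16 = 10000_2 (binary, LSB first: 00001)
Double-and-add from P = (3, 13):
  bit 0 = 0: acc unchanged = O
  bit 1 = 0: acc unchanged = O
  bit 2 = 0: acc unchanged = O
  bit 3 = 0: acc unchanged = O
  bit 4 = 1: acc = O + (11, 13) = (11, 13)

16P = (11, 13)


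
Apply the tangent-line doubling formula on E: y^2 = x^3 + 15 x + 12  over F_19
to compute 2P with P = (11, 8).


Doubling: s = (3 x1^2 + a) / (2 y1)
s = (3*11^2 + 15) / (2*8) mod 19 = 7
x3 = s^2 - 2 x1 mod 19 = 7^2 - 2*11 = 8
y3 = s (x1 - x3) - y1 mod 19 = 7 * (11 - 8) - 8 = 13

2P = (8, 13)


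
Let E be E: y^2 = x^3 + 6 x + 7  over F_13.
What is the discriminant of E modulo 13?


4 a^3 + 27 b^2 = 4*6^3 + 27*7^2 = 864 + 1323 = 2187
Delta = -16 * (2187) = -34992
Delta mod 13 = 4

Delta = 4 (mod 13)


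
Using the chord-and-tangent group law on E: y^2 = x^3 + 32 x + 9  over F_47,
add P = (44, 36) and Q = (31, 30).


P != Q, so use the chord formula.
s = (y2 - y1) / (x2 - x1) = (41) / (34) mod 47 = 33
x3 = s^2 - x1 - x2 mod 47 = 33^2 - 44 - 31 = 27
y3 = s (x1 - x3) - y1 mod 47 = 33 * (44 - 27) - 36 = 8

P + Q = (27, 8)


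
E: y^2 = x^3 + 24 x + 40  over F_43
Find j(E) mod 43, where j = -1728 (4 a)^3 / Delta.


Delta = -16(4 a^3 + 27 b^2) mod 43 = 14
-1728 * (4 a)^3 = -1728 * (4*24)^3 mod 43 = 41
j = 41 * 14^(-1) mod 43 = 6

j = 6 (mod 43)


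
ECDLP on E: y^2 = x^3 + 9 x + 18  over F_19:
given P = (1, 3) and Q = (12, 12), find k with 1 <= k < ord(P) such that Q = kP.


Enumerate multiples of P until we hit Q = (12, 12):
  1P = (1, 3)
  2P = (2, 14)
  3P = (4, 2)
  4P = (12, 7)
  5P = (11, 2)
  6P = (11, 17)
  7P = (12, 12)
Match found at i = 7.

k = 7


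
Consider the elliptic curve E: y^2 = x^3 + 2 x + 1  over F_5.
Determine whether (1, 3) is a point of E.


Check whether y^2 = x^3 + 2 x + 1 (mod 5) for (x, y) = (1, 3).
LHS: y^2 = 3^2 mod 5 = 4
RHS: x^3 + 2 x + 1 = 1^3 + 2*1 + 1 mod 5 = 4
LHS = RHS

Yes, on the curve


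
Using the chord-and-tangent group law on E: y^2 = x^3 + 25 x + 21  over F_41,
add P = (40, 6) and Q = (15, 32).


P != Q, so use the chord formula.
s = (y2 - y1) / (x2 - x1) = (26) / (16) mod 41 = 17
x3 = s^2 - x1 - x2 mod 41 = 17^2 - 40 - 15 = 29
y3 = s (x1 - x3) - y1 mod 41 = 17 * (40 - 29) - 6 = 17

P + Q = (29, 17)


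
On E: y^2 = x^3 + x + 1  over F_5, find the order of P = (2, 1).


Compute successive multiples of P until we hit O:
  1P = (2, 1)
  2P = (2, 4)
  3P = O

ord(P) = 3


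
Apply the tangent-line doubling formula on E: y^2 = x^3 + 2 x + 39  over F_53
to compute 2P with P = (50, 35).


Doubling: s = (3 x1^2 + a) / (2 y1)
s = (3*50^2 + 2) / (2*35) mod 53 = 36
x3 = s^2 - 2 x1 mod 53 = 36^2 - 2*50 = 30
y3 = s (x1 - x3) - y1 mod 53 = 36 * (50 - 30) - 35 = 49

2P = (30, 49)


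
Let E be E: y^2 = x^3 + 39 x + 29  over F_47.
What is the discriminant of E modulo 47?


4 a^3 + 27 b^2 = 4*39^3 + 27*29^2 = 237276 + 22707 = 259983
Delta = -16 * (259983) = -4159728
Delta mod 47 = 7

Delta = 7 (mod 47)


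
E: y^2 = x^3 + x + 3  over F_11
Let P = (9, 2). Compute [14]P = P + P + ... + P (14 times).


k = 14 = 1110_2 (binary, LSB first: 0111)
Double-and-add from P = (9, 2):
  bit 0 = 0: acc unchanged = O
  bit 1 = 1: acc = O + (7, 10) = (7, 10)
  bit 2 = 1: acc = (7, 10) + (6, 4) = (1, 4)
  bit 3 = 1: acc = (1, 4) + (4, 4) = (6, 7)

14P = (6, 7)
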